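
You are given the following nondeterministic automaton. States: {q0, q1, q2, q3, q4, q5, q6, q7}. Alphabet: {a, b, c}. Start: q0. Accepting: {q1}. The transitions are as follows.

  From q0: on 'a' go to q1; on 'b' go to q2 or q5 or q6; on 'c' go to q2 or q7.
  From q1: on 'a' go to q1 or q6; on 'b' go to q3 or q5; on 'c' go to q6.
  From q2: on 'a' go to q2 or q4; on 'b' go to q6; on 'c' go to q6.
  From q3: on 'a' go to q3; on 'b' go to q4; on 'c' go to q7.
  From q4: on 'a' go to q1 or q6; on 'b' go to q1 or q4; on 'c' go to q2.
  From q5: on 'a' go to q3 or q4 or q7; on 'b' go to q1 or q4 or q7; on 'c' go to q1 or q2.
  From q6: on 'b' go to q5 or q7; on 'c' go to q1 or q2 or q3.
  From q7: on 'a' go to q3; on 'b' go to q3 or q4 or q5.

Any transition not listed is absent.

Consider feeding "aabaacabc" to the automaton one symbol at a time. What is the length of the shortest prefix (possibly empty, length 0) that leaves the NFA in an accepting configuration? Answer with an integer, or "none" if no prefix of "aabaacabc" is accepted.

1

Start in {q0}.
Read 'a': {q0} → {q1}.
None of the earlier sets intersect F, but {q1} does.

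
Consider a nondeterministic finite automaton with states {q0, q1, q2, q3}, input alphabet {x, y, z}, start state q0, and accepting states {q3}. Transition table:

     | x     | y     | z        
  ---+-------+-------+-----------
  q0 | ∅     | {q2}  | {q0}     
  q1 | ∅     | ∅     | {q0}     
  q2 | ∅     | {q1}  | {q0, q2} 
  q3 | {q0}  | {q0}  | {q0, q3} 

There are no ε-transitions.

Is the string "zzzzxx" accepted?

No

Start in {q0}.
Read 'z': q0→{q0}; now {q0}.
Read 'z': q0→{q0}; now {q0}.
Read 'z': q0→{q0}; now {q0}.
Read 'z': q0→{q0}; now {q0}.
Read 'x': q0→∅; now ∅.
The set is empty and remains empty for the remaining 1 symbol.
The final set ∅ contains no accepting state.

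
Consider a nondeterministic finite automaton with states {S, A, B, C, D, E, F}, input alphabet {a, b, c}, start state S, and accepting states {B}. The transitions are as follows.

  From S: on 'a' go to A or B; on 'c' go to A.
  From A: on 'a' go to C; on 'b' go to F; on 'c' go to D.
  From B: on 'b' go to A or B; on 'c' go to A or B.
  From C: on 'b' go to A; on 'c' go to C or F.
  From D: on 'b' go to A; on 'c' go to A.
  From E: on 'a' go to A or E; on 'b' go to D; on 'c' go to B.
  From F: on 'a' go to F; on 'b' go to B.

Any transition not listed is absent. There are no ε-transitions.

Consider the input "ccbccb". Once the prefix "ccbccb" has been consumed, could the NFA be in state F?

Start in {S}.
Read 'c': {S} → {A}.
Read 'c': {A} → {D}.
Read 'b': {D} → {A}.
Read 'c': {A} → {D}.
Read 'c': {D} → {A}.
Read 'b': {A} → {F}.
State F is in {F}.

Yes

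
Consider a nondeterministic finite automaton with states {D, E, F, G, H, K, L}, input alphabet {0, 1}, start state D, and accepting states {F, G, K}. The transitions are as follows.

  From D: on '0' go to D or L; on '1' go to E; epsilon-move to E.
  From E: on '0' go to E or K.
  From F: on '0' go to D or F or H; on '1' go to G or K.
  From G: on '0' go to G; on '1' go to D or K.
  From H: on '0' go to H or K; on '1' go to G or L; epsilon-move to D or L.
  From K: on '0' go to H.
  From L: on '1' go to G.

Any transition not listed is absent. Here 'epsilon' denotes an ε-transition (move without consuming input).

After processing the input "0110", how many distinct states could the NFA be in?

Start: ε-closure({D}) = {D, E}.
Read '0': D→{D, L}, E→{E, K}; now {D, E, K, L}.
Read '1': D→{E}, E→∅, K→∅, L→{G}; now {E, G}.
Read '1': E→∅, G→{D, K}; union {D, K}; ε-closure = {D, E, K}.
Read '0': D→{D, L}, E→{E, K}, K→{H}; now {D, E, H, K, L}.
That set has 5 states.

5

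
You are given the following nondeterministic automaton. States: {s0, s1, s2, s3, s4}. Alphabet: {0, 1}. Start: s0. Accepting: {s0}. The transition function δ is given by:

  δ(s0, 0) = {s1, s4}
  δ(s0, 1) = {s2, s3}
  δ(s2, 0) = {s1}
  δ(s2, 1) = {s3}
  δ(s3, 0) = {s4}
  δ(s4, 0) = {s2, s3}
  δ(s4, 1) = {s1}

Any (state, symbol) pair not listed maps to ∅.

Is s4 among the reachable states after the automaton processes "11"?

No

Start in {s0}.
Read '1': s0→{s2, s3}; now {s2, s3}.
Read '1': s2→{s3}, s3→∅; now {s3}.
State s4 is not in {s3}.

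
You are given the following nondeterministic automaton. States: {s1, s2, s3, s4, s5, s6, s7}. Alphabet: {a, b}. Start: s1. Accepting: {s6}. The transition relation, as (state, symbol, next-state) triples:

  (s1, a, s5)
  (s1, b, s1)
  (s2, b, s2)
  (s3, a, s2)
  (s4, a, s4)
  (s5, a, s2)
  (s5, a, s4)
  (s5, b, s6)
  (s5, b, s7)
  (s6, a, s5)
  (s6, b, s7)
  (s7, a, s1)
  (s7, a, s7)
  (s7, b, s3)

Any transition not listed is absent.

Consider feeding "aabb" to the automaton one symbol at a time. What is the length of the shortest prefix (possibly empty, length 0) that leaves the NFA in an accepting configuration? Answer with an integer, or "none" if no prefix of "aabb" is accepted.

Start in {s1}.
Read 'a': {s1} → {s5}.
Read 'a': {s5} → {s2, s4}.
Read 'b': {s2, s4} → {s2}.
Read 'b': {s2} → {s2}.
No reachable set along the way intersects F.

none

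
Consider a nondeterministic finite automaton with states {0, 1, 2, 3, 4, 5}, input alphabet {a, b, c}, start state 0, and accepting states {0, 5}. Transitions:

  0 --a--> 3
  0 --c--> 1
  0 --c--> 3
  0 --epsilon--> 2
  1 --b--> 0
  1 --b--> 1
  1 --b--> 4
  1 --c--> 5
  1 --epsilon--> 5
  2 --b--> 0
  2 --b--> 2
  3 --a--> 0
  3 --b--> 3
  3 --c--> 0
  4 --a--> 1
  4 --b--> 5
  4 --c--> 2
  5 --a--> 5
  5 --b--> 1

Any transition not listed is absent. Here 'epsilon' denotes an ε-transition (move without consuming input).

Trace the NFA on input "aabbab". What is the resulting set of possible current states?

{3}

Start: ε-closure({0}) = {0, 2}.
Read 'a': 0→{3}, 2→∅; now {3}.
Read 'a': 3→{0}; union {0}; ε-closure = {0, 2}.
Read 'b': 0→∅, 2→{0, 2}; now {0, 2}.
Read 'b': 0→∅, 2→{0, 2}; now {0, 2}.
Read 'a': 0→{3}, 2→∅; now {3}.
Read 'b': 3→{3}; now {3}.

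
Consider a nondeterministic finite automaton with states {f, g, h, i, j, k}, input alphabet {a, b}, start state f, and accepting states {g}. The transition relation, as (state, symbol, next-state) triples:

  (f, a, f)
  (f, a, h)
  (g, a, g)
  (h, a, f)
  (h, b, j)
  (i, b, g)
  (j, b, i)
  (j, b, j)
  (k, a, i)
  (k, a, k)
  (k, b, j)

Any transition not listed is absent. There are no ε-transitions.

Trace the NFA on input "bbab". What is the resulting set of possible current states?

∅

Start in {f}.
Read 'b': f→∅; now ∅.
The set is empty and remains empty for the remaining 3 symbols.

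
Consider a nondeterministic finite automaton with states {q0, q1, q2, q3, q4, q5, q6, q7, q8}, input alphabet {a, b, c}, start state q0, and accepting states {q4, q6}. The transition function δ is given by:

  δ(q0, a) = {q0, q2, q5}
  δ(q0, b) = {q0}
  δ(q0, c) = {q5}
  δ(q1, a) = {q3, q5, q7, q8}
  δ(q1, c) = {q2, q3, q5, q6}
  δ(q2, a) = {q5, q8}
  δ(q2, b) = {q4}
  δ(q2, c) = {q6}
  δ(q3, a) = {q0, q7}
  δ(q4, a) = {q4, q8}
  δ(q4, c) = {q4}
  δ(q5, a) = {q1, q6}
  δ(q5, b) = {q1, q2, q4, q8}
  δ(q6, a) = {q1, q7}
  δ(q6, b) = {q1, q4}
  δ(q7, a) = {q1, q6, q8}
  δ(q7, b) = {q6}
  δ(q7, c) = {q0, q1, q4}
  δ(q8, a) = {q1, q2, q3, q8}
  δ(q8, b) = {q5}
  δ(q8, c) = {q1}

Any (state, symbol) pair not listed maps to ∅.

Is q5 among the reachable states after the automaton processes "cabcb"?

No

Start in {q0}.
Read 'c': q0→{q5}; now {q5}.
Read 'a': q5→{q1, q6}; now {q1, q6}.
Read 'b': q1→∅, q6→{q1, q4}; now {q1, q4}.
Read 'c': q1→{q2, q3, q5, q6}, q4→{q4}; now {q2, q3, q4, q5, q6}.
Read 'b': q2→{q4}, q3→∅, q4→∅, q5→{q1, q2, q4, q8}, q6→{q1, q4}; now {q1, q2, q4, q8}.
State q5 is not in {q1, q2, q4, q8}.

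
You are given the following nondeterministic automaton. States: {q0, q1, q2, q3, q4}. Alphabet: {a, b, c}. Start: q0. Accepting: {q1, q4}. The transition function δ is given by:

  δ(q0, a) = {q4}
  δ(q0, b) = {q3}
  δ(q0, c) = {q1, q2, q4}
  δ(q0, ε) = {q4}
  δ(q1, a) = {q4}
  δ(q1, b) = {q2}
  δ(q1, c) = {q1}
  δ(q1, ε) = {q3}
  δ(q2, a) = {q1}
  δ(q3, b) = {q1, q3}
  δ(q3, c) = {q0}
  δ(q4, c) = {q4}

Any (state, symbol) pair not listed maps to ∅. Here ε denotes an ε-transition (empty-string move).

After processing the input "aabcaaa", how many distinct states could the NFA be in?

0

Start: ε-closure({q0}) = {q0, q4}.
Read 'a': {q0, q4} → {q4}.
Read 'a': {q4} → ∅.
The set is empty and remains empty for the remaining 5 symbols.
That set has 0 states.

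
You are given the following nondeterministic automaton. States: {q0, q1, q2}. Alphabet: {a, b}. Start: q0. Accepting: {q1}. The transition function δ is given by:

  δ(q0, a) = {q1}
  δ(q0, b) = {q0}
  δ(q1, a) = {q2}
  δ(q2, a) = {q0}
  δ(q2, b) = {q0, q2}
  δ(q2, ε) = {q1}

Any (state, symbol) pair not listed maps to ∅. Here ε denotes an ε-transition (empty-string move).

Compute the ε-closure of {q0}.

Begin with {q0}.
No ε-moves leave this set, so the closure equals the set itself.

{q0}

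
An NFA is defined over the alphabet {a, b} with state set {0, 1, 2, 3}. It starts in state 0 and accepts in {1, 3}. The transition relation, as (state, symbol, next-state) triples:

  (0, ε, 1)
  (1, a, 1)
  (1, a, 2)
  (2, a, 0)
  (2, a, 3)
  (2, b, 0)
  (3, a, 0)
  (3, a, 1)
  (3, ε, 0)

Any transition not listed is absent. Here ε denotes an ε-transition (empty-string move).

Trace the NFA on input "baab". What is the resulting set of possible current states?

Start: ε-closure({0}) = {0, 1}.
Read 'b': 0→∅, 1→∅; now ∅.
The set is empty and remains empty for the remaining 3 symbols.

∅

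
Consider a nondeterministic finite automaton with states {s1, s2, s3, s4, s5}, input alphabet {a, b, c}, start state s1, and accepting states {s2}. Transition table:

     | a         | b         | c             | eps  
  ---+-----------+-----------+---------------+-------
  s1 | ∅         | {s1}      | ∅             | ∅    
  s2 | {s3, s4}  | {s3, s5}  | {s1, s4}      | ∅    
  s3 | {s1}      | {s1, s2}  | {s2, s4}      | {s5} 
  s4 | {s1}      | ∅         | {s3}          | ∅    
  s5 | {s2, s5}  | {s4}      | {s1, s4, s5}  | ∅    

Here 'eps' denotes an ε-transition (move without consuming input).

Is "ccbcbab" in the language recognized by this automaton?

Start in {s1}.
Read 'c': s1→∅; now ∅.
The set is empty and remains empty for the remaining 6 symbols.
The final set ∅ contains no accepting state.

No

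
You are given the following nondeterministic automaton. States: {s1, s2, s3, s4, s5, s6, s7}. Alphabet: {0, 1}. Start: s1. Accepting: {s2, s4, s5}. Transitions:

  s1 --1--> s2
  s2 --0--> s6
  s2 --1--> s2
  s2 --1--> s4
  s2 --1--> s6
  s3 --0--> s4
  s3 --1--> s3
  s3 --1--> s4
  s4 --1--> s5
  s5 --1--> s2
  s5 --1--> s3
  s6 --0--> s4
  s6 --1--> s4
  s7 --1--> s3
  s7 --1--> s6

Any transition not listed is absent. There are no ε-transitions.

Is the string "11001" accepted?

Yes

Start in {s1}.
Read '1': s1→{s2}; now {s2}.
Read '1': s2→{s2, s4, s6}; now {s2, s4, s6}.
Read '0': s2→{s6}, s4→∅, s6→{s4}; now {s4, s6}.
Read '0': s4→∅, s6→{s4}; now {s4}.
Read '1': s4→{s5}; now {s5}.
The final set {s5} contains the accepting state s5.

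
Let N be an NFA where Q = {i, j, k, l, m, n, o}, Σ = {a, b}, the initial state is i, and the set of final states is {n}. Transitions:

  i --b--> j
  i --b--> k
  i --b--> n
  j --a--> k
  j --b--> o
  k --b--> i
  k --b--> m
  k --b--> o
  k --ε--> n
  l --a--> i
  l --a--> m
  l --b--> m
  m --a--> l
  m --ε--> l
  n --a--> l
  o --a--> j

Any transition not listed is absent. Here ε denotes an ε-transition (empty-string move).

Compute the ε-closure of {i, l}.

{i, l}

Begin with {i, l}.
No ε-moves leave this set, so the closure equals the set itself.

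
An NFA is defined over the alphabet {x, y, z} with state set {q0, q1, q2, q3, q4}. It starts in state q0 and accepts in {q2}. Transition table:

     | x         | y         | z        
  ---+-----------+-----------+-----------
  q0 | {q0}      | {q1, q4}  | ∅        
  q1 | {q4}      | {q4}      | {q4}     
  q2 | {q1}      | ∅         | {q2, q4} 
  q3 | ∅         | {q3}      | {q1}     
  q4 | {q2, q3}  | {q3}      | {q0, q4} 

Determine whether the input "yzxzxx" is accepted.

Start in {q0}.
Read 'y': q0→{q1, q4}; now {q1, q4}.
Read 'z': q1→{q4}, q4→{q0, q4}; now {q0, q4}.
Read 'x': q0→{q0}, q4→{q2, q3}; now {q0, q2, q3}.
Read 'z': q0→∅, q2→{q2, q4}, q3→{q1}; now {q1, q2, q4}.
Read 'x': q1→{q4}, q2→{q1}, q4→{q2, q3}; now {q1, q2, q3, q4}.
Read 'x': q1→{q4}, q2→{q1}, q3→∅, q4→{q2, q3}; now {q1, q2, q3, q4}.
The final set {q1, q2, q3, q4} contains the accepting state q2.

Yes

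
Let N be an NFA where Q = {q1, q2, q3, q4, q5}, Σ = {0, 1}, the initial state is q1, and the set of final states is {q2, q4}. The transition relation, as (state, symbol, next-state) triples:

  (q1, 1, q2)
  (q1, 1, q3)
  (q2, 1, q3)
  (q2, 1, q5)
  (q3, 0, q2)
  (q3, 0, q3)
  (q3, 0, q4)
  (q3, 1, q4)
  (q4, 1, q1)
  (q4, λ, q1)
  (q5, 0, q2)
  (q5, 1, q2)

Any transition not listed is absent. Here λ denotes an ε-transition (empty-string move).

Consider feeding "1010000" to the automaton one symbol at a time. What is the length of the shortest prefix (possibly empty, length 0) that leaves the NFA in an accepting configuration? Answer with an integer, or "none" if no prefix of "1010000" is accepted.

Start in {q1}.
Read '1': q1→{q2, q3}; now {q2, q3}.
None of the earlier sets intersect F, but {q2, q3} does.

1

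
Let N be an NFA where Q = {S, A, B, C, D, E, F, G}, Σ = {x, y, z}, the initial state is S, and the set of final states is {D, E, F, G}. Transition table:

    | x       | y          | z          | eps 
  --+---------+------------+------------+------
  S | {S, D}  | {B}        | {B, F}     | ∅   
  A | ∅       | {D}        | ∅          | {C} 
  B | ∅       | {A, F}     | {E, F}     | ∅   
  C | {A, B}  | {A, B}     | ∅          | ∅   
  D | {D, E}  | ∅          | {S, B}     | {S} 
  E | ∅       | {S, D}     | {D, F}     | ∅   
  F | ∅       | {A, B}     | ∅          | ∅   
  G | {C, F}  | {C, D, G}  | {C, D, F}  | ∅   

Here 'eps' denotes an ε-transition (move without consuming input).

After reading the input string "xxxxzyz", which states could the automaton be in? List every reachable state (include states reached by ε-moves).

Start in {S}.
Read 'x': S→{S, D}; now {S, D}.
Read 'x': S→{S, D}, D→{D, E}; now {S, D, E}.
Read 'x': S→{S, D}, D→{D, E}, E→∅; now {S, D, E}.
Read 'x': S→{S, D}, D→{D, E}, E→∅; now {S, D, E}.
Read 'z': S→{B, F}, D→{S, B}, E→{D, F}; now {S, B, D, F}.
Read 'y': S→{B}, B→{A, F}, D→∅, F→{A, B}; union {A, B, F}; ε-closure = {A, B, C, F}.
Read 'z': A→∅, B→{E, F}, C→∅, F→∅; now {E, F}.

{E, F}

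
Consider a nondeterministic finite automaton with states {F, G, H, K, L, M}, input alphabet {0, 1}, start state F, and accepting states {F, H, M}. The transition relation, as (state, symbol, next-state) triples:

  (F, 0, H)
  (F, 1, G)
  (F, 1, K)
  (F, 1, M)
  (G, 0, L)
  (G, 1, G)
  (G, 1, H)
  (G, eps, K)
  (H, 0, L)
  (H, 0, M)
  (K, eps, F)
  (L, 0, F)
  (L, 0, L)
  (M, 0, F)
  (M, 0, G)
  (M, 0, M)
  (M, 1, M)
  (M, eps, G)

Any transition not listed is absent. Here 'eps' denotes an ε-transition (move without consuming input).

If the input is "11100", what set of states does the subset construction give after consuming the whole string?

Start in {F}.
Read '1': F→{G, K, M}; union {G, K, M}; ε-closure = {F, G, K, M}.
Read '1': F→{G, K, M}, G→{G, H}, K→∅, M→{M}; union {G, H, K, M}; ε-closure = {F, G, H, K, M}.
Read '1': F→{G, K, M}, G→{G, H}, H→∅, K→∅, M→{M}; union {G, H, K, M}; ε-closure = {F, G, H, K, M}.
Read '0': F→{H}, G→{L}, H→{L, M}, K→∅, M→{F, G, M}; union {F, G, H, L, M}; ε-closure = {F, G, H, K, L, M}.
Read '0': F→{H}, G→{L}, H→{L, M}, K→∅, L→{F, L}, M→{F, G, M}; union {F, G, H, L, M}; ε-closure = {F, G, H, K, L, M}.

{F, G, H, K, L, M}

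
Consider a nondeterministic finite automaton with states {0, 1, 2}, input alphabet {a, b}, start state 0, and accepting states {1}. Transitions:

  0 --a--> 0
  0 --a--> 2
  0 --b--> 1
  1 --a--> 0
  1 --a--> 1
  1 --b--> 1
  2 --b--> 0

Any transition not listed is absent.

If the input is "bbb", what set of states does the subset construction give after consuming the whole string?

{1}

Start in {0}.
Read 'b': 0→{1}; now {1}.
Read 'b': 1→{1}; now {1}.
Read 'b': 1→{1}; now {1}.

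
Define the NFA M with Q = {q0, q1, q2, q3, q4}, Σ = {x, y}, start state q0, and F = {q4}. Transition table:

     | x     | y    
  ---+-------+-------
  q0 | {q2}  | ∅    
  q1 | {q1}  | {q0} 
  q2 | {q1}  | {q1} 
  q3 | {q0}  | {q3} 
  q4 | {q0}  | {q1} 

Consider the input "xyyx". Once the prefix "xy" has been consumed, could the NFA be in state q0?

Start in {q0}.
Read 'x': {q0} → {q2}.
Read 'y': {q2} → {q1}.
State q0 is not in {q1}.

No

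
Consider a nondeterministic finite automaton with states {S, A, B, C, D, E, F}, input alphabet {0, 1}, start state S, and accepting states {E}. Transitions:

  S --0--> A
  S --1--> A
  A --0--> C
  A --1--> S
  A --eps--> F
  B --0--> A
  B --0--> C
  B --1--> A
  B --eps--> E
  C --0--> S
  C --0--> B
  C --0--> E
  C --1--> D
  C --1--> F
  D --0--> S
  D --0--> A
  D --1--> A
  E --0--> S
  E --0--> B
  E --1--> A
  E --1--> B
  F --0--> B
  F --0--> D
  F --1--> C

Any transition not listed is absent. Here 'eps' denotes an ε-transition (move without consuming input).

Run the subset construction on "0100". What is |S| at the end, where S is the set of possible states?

7

Start in {S}.
Read '0': {S} → {A, F}.
Read '1': {A, F} → {S, C}.
Read '0': {S, C} → {S, A, B, E, F}.
Read '0': {S, A, B, E, F} → {S, A, B, C, D, E, F}.
That set has 7 states.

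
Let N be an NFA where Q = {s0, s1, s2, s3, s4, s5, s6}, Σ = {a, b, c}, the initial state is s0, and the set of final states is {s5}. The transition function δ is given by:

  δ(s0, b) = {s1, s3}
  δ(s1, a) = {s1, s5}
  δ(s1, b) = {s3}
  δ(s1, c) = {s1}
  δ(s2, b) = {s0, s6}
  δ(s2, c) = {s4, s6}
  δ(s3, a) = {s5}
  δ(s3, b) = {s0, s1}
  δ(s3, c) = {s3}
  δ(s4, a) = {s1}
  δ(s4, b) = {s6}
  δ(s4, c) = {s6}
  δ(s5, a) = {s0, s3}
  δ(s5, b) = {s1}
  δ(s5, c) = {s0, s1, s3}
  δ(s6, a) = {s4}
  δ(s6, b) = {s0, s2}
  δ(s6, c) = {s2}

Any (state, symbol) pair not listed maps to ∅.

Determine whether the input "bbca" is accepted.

Yes

Start in {s0}.
Read 'b': s0→{s1, s3}; now {s1, s3}.
Read 'b': s1→{s3}, s3→{s0, s1}; now {s0, s1, s3}.
Read 'c': s0→∅, s1→{s1}, s3→{s3}; now {s1, s3}.
Read 'a': s1→{s1, s5}, s3→{s5}; now {s1, s5}.
The final set {s1, s5} contains the accepting state s5.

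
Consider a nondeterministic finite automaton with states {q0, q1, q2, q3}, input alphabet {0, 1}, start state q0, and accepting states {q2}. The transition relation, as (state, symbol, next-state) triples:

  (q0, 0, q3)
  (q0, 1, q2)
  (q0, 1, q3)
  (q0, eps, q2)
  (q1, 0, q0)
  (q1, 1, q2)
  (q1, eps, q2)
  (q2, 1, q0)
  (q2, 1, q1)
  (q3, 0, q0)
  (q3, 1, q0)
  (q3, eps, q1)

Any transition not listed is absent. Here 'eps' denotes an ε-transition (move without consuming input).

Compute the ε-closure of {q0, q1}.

{q0, q1, q2}

Begin with {q0, q1}.
ε-move q1 → q2; add q2.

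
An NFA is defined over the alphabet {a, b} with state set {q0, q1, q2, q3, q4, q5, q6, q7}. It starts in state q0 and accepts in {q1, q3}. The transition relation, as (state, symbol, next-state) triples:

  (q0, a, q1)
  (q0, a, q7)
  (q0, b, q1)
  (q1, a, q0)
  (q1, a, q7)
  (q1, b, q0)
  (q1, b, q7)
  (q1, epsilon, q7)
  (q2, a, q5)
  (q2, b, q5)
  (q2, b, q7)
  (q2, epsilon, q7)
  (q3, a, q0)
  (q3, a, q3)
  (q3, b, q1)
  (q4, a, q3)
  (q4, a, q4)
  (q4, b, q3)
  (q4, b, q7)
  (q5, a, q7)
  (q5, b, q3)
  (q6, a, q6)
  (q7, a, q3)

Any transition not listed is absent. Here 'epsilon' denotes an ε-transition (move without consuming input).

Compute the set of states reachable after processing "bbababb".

{q0, q1, q7}

Start in {q0}.
Read 'b': q0→{q1}; union {q1}; ε-closure = {q1, q7}.
Read 'b': q1→{q0, q7}, q7→∅; now {q0, q7}.
Read 'a': q0→{q1, q7}, q7→{q3}; now {q1, q3, q7}.
Read 'b': q1→{q0, q7}, q3→{q1}, q7→∅; now {q0, q1, q7}.
Read 'a': q0→{q1, q7}, q1→{q0, q7}, q7→{q3}; now {q0, q1, q3, q7}.
Read 'b': q0→{q1}, q1→{q0, q7}, q3→{q1}, q7→∅; now {q0, q1, q7}.
Read 'b': q0→{q1}, q1→{q0, q7}, q7→∅; now {q0, q1, q7}.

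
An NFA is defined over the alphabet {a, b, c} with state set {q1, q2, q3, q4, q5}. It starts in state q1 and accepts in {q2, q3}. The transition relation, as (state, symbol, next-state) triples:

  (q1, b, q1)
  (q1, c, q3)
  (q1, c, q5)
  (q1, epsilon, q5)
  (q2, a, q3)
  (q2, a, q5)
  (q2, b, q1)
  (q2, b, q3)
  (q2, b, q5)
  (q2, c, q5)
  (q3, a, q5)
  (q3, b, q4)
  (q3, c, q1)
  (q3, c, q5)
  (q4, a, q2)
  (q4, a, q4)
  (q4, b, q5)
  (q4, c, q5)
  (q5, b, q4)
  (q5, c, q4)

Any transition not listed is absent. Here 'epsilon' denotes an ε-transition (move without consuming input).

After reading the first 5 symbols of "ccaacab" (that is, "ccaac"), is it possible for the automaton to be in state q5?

Yes

Start: ε-closure({q1}) = {q1, q5}.
Read 'c': q1→{q3, q5}, q5→{q4}; now {q3, q4, q5}.
Read 'c': q3→{q1, q5}, q4→{q5}, q5→{q4}; now {q1, q4, q5}.
Read 'a': q1→∅, q4→{q2, q4}, q5→∅; now {q2, q4}.
Read 'a': q2→{q3, q5}, q4→{q2, q4}; now {q2, q3, q4, q5}.
Read 'c': q2→{q5}, q3→{q1, q5}, q4→{q5}, q5→{q4}; now {q1, q4, q5}.
State q5 is in {q1, q4, q5}.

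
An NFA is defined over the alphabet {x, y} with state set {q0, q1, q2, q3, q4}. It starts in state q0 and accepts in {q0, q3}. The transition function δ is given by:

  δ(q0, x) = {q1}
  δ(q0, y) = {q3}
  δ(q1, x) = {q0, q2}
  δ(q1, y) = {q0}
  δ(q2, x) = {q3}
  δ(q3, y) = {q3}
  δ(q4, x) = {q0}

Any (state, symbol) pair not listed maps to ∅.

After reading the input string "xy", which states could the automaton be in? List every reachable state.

{q0}

Start in {q0}.
Read 'x': q0→{q1}; now {q1}.
Read 'y': q1→{q0}; now {q0}.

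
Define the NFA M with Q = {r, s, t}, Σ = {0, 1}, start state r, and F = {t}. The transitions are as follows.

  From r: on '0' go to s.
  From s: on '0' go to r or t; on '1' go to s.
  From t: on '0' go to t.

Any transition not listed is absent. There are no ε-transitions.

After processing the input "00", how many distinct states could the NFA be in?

Start in {r}.
Read '0': r→{s}; now {s}.
Read '0': s→{r, t}; now {r, t}.
That set has 2 states.

2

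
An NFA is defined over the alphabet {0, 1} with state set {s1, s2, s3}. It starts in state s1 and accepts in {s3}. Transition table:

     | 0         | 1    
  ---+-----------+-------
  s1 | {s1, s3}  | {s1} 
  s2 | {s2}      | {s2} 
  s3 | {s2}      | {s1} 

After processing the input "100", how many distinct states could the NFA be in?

Start in {s1}.
Read '1': s1→{s1}; now {s1}.
Read '0': s1→{s1, s3}; now {s1, s3}.
Read '0': s1→{s1, s3}, s3→{s2}; now {s1, s2, s3}.
That set has 3 states.

3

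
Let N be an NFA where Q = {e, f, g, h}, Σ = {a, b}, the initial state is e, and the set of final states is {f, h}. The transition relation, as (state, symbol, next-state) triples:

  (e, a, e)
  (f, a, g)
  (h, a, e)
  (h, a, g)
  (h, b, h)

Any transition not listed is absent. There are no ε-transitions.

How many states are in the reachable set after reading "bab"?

Start in {e}.
Read 'b': {e} → ∅.
The set is empty and remains empty for the remaining 2 symbols.
That set has 0 states.

0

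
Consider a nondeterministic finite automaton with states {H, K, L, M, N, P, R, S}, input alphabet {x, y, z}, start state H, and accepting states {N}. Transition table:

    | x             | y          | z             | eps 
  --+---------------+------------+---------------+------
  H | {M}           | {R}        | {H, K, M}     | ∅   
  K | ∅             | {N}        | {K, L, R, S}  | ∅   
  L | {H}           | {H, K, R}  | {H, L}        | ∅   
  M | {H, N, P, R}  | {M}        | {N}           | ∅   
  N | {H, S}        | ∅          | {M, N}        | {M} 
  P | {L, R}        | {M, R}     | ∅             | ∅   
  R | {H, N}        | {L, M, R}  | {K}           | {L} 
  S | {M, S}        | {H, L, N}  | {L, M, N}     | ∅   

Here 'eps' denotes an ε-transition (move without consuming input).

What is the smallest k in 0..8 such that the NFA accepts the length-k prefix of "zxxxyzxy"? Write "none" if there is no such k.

2

Start in {H}.
Read 'z': {H} → {H, K, M}.
Read 'x': {H, K, M} → {H, L, M, N, P, R}.
None of the earlier sets intersect F, but {H, L, M, N, P, R} does.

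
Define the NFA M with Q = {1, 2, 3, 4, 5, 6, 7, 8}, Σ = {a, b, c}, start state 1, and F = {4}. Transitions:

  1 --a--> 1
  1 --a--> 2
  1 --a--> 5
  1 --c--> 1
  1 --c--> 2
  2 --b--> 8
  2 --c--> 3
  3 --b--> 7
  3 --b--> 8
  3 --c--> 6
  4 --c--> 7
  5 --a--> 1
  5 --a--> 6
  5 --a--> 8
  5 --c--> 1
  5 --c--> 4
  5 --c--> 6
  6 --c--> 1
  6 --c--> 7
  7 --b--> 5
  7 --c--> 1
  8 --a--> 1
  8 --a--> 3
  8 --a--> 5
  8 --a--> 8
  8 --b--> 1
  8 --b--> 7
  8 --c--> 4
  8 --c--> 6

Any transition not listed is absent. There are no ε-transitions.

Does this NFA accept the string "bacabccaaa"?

No

Start in {1}.
Read 'b': 1→∅; now ∅.
The set is empty and remains empty for the remaining 9 symbols.
The final set ∅ contains no accepting state.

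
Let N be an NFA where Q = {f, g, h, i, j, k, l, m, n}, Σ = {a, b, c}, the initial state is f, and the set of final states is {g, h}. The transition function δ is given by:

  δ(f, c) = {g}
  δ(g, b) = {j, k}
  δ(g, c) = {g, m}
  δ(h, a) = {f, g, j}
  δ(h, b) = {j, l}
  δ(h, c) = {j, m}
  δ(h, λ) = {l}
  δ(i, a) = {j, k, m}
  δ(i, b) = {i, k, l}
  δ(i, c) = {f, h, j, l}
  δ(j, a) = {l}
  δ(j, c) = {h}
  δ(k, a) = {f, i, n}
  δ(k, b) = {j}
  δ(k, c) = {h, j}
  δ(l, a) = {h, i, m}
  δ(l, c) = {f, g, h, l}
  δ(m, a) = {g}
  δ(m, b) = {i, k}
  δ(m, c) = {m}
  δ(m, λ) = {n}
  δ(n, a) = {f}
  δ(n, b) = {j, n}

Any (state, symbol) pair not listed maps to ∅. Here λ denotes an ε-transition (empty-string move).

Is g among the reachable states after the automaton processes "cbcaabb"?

No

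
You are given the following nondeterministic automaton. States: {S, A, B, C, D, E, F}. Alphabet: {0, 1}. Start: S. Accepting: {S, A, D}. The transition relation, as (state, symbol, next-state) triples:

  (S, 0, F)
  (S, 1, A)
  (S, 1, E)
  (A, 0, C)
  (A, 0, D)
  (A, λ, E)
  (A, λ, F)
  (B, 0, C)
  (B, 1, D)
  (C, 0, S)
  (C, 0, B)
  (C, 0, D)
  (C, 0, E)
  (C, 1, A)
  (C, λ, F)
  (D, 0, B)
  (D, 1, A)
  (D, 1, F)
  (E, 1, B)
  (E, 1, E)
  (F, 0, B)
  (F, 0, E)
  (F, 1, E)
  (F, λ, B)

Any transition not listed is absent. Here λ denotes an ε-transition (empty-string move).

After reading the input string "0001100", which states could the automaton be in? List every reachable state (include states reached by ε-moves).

{S, B, C, D, E, F}

Start in {S}.
Read '0': S→{F}; union {F}; ε-closure = {B, F}.
Read '0': B→{C}, F→{B, E}; union {B, C, E}; ε-closure = {B, C, E, F}.
Read '0': B→{C}, C→{S, B, D, E}, E→∅, F→{B, E}; union {S, B, C, D, E}; ε-closure = {S, B, C, D, E, F}.
Read '1': S→{A, E}, B→{D}, C→{A}, D→{A, F}, E→{B, E}, F→{E}; now {A, B, D, E, F}.
Read '1': A→∅, B→{D}, D→{A, F}, E→{B, E}, F→{E}; now {A, B, D, E, F}.
Read '0': A→{C, D}, B→{C}, D→{B}, E→∅, F→{B, E}; union {B, C, D, E}; ε-closure = {B, C, D, E, F}.
Read '0': B→{C}, C→{S, B, D, E}, D→{B}, E→∅, F→{B, E}; union {S, B, C, D, E}; ε-closure = {S, B, C, D, E, F}.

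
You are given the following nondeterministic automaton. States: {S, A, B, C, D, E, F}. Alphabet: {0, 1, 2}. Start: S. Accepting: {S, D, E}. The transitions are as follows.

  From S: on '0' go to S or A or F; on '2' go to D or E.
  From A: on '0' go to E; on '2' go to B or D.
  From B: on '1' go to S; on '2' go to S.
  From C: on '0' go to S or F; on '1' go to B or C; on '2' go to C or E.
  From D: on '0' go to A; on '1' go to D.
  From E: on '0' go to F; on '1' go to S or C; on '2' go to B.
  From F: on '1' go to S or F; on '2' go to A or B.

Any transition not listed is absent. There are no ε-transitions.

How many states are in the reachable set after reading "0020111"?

Start in {S}.
Read '0': {S} → {S, A, F}.
Read '0': {S, A, F} → {S, A, E, F}.
Read '2': {S, A, E, F} → {A, B, D, E}.
Read '0': {A, B, D, E} → {A, E, F}.
Read '1': {A, E, F} → {S, C, F}.
Read '1': {S, C, F} → {S, B, C, F}.
Read '1': {S, B, C, F} → {S, B, C, F}.
That set has 4 states.

4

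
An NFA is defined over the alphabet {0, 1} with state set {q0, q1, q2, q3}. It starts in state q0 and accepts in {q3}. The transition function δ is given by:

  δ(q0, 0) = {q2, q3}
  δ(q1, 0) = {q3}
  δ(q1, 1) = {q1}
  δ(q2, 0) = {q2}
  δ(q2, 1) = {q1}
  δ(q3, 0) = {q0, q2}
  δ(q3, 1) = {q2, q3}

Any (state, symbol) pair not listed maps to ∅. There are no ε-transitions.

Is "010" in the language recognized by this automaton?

Yes

Start in {q0}.
Read '0': {q0} → {q2, q3}.
Read '1': {q2, q3} → {q1, q2, q3}.
Read '0': {q1, q2, q3} → {q0, q2, q3}.
The final set {q0, q2, q3} contains the accepting state q3.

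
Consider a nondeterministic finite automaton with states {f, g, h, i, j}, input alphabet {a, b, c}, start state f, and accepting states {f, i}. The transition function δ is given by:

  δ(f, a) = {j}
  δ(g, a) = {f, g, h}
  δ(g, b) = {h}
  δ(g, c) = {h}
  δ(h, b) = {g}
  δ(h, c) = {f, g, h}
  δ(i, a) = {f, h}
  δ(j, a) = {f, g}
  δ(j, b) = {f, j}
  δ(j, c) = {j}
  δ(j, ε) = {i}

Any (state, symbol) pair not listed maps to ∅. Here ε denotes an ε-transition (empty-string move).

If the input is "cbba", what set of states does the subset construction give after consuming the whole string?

∅

Start in {f}.
Read 'c': {f} → ∅.
The set is empty and remains empty for the remaining 3 symbols.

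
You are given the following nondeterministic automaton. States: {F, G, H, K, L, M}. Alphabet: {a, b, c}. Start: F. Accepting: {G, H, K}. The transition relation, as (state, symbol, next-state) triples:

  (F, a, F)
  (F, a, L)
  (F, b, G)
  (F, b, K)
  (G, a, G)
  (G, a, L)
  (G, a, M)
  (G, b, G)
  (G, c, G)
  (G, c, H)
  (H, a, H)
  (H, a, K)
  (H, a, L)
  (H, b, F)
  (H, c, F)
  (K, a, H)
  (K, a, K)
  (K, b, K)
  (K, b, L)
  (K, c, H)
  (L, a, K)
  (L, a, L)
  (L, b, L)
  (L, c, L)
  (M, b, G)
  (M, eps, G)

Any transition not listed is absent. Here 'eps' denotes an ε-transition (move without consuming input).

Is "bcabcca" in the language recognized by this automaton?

Yes

Start in {F}.
Read 'b': {F} → {G, K}.
Read 'c': {G, K} → {G, H}.
Read 'a': {G, H} → {G, H, K, L, M}.
Read 'b': {G, H, K, L, M} → {F, G, K, L}.
Read 'c': {F, G, K, L} → {G, H, L}.
Read 'c': {G, H, L} → {F, G, H, L}.
Read 'a': {F, G, H, L} → {F, G, H, K, L, M}.
The final set {F, G, H, K, L, M} contains the accepting states G, H, K.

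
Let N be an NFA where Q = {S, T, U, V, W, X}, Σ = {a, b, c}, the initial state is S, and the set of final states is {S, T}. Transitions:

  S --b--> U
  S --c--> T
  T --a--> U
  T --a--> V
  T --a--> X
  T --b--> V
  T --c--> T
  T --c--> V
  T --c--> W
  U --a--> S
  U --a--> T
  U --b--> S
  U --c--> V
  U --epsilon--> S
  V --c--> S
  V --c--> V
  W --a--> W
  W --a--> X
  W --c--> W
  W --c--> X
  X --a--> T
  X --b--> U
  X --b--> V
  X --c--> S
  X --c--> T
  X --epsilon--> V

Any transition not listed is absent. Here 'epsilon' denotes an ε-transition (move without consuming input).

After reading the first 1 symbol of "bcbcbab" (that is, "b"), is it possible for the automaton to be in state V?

No

Start in {S}.
Read 'b': S→{U}; union {U}; ε-closure = {S, U}.
State V is not in {S, U}.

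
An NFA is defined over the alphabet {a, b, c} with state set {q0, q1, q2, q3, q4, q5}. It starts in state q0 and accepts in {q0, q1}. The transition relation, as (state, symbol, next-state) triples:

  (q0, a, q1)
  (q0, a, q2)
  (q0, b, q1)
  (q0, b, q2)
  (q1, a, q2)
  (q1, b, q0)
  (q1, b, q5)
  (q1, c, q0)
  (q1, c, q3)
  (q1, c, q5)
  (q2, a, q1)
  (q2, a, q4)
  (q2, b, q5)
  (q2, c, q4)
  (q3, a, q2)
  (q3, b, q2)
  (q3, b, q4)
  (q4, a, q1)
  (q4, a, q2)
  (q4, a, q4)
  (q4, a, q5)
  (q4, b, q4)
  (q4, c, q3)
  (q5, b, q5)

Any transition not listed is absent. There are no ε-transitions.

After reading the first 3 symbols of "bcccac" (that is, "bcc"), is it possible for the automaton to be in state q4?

Start in {q0}.
Read 'b': q0→{q1, q2}; now {q1, q2}.
Read 'c': q1→{q0, q3, q5}, q2→{q4}; now {q0, q3, q4, q5}.
Read 'c': q0→∅, q3→∅, q4→{q3}, q5→∅; now {q3}.
State q4 is not in {q3}.

No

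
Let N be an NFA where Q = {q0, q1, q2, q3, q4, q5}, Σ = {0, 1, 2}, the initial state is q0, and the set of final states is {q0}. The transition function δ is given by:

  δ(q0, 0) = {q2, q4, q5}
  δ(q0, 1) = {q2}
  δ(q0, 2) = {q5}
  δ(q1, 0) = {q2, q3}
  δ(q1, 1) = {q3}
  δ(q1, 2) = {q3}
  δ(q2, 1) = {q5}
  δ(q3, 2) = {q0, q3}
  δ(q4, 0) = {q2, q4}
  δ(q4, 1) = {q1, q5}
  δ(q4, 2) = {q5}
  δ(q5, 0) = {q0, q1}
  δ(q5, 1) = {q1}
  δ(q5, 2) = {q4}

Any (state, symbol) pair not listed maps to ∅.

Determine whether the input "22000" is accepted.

No

Start in {q0}.
Read '2': {q0} → {q5}.
Read '2': {q5} → {q4}.
Read '0': {q4} → {q2, q4}.
Read '0': {q2, q4} → {q2, q4}.
Read '0': {q2, q4} → {q2, q4}.
The final set {q2, q4} contains no accepting state.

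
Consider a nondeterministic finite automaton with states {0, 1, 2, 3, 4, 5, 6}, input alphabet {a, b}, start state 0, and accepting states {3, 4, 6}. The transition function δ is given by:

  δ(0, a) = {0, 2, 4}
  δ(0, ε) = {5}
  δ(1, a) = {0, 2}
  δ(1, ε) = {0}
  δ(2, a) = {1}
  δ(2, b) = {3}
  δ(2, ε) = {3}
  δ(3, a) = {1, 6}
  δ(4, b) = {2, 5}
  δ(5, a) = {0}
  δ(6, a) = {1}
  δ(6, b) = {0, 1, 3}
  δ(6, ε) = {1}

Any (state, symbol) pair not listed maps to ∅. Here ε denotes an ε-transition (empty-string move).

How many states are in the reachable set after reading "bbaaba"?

Start: ε-closure({0}) = {0, 5}.
Read 'b': 0→∅, 5→∅; now ∅.
The set is empty and remains empty for the remaining 5 symbols.
That set has 0 states.

0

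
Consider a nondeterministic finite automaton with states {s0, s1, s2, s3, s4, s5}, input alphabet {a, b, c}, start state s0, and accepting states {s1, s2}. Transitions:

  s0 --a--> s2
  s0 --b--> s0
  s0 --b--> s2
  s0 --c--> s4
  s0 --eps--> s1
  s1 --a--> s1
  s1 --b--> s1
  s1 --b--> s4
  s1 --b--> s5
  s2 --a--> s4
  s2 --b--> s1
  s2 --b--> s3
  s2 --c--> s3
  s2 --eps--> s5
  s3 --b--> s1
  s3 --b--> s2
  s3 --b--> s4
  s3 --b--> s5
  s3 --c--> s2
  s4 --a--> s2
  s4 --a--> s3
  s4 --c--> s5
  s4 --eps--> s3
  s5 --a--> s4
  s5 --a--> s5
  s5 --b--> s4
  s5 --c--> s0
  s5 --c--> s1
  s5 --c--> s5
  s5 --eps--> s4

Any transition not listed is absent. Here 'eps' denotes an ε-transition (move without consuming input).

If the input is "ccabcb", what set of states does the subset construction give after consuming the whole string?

{s0, s1, s2, s3, s4, s5}

Start: ε-closure({s0}) = {s0, s1}.
Read 'c': s0→{s4}, s1→∅; union {s4}; ε-closure = {s3, s4}.
Read 'c': s3→{s2}, s4→{s5}; union {s2, s5}; ε-closure = {s2, s3, s4, s5}.
Read 'a': s2→{s4}, s3→∅, s4→{s2, s3}, s5→{s4, s5}; now {s2, s3, s4, s5}.
Read 'b': s2→{s1, s3}, s3→{s1, s2, s4, s5}, s4→∅, s5→{s4}; now {s1, s2, s3, s4, s5}.
Read 'c': s1→∅, s2→{s3}, s3→{s2}, s4→{s5}, s5→{s0, s1, s5}; union {s0, s1, s2, s3, s5}; ε-closure = {s0, s1, s2, s3, s4, s5}.
Read 'b': s0→{s0, s2}, s1→{s1, s4, s5}, s2→{s1, s3}, s3→{s1, s2, s4, s5}, s4→∅, s5→{s4}; now {s0, s1, s2, s3, s4, s5}.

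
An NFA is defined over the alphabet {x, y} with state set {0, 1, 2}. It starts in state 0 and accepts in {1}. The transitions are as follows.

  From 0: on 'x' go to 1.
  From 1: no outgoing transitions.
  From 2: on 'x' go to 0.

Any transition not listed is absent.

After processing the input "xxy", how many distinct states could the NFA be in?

0

Start in {0}.
Read 'x': {0} → {1}.
Read 'x': {1} → ∅.
The set is empty and remains empty for the remaining 1 symbol.
That set has 0 states.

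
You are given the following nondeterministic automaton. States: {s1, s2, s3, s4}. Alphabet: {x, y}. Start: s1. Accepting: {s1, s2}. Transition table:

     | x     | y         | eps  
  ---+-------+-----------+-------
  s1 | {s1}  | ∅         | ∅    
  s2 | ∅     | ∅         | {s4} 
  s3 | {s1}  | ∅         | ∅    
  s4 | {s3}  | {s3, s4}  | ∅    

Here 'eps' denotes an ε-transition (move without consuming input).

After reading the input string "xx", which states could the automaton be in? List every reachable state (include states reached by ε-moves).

{s1}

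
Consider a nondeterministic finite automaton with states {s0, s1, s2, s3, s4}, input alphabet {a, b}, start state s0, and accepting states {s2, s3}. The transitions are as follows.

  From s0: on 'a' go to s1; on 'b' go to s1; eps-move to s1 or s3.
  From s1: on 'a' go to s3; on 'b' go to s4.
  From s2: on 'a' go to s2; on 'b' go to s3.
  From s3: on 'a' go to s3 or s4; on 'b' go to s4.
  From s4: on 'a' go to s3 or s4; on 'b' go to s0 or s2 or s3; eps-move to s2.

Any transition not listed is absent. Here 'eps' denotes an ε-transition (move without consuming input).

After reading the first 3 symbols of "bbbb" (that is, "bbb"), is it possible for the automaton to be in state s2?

Start: ε-closure({s0}) = {s0, s1, s3}.
Read 'b': {s0, s1, s3} → {s1, s2, s4}.
Read 'b': {s1, s2, s4} → {s0, s1, s2, s3, s4}.
Read 'b': {s0, s1, s2, s3, s4} → {s0, s1, s2, s3, s4}.
State s2 is in {s0, s1, s2, s3, s4}.

Yes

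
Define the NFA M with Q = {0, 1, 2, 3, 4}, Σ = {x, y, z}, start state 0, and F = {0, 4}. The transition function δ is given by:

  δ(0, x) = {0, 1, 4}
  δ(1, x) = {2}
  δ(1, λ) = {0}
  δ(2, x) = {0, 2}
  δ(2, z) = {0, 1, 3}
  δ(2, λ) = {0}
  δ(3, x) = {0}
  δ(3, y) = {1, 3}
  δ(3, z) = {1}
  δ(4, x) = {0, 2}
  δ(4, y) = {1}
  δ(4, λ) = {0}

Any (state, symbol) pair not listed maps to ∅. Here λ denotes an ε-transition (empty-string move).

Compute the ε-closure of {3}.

{3}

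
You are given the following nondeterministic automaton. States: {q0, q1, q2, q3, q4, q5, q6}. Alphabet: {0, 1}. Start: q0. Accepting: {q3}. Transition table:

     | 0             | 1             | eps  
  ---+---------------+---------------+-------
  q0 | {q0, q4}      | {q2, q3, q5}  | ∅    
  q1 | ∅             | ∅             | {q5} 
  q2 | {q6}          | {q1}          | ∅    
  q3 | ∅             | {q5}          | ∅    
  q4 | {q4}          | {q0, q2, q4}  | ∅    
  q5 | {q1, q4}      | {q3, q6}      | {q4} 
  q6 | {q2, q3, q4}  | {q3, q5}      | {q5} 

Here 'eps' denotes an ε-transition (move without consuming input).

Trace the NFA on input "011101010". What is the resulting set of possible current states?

{q0, q1, q2, q3, q4, q5, q6}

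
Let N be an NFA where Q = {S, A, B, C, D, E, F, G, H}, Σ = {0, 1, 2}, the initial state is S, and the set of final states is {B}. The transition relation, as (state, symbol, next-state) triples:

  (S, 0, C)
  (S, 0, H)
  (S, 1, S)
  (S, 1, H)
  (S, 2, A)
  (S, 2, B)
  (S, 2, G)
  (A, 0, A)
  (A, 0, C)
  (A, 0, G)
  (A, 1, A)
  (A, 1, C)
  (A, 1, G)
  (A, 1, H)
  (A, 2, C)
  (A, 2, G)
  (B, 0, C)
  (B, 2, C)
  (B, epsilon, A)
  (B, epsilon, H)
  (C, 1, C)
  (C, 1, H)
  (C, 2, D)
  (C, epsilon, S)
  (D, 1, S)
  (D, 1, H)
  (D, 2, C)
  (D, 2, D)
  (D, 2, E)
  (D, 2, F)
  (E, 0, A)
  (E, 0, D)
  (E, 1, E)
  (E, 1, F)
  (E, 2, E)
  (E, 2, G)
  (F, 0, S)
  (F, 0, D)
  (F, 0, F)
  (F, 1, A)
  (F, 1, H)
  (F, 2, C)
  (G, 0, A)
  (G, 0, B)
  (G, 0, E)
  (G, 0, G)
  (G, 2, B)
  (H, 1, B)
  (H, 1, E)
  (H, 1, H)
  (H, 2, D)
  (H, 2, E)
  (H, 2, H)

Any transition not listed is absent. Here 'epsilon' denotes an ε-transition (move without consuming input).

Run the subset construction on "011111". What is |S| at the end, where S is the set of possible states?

8

Start in {S}.
Read '0': S→{C, H}; union {C, H}; ε-closure = {S, C, H}.
Read '1': S→{S, H}, C→{C, H}, H→{B, E, H}; union {S, B, C, E, H}; ε-closure = {S, A, B, C, E, H}.
Read '1': S→{S, H}, A→{A, C, G, H}, B→∅, C→{C, H}, E→{E, F}, H→{B, E, H}; now {S, A, B, C, E, F, G, H}.
Read '1': S→{S, H}, A→{A, C, G, H}, B→∅, C→{C, H}, E→{E, F}, F→{A, H}, G→∅, H→{B, E, H}; now {S, A, B, C, E, F, G, H}.
Read '1': S→{S, H}, A→{A, C, G, H}, B→∅, C→{C, H}, E→{E, F}, F→{A, H}, G→∅, H→{B, E, H}; now {S, A, B, C, E, F, G, H}.
Read '1': S→{S, H}, A→{A, C, G, H}, B→∅, C→{C, H}, E→{E, F}, F→{A, H}, G→∅, H→{B, E, H}; now {S, A, B, C, E, F, G, H}.
That set has 8 states.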